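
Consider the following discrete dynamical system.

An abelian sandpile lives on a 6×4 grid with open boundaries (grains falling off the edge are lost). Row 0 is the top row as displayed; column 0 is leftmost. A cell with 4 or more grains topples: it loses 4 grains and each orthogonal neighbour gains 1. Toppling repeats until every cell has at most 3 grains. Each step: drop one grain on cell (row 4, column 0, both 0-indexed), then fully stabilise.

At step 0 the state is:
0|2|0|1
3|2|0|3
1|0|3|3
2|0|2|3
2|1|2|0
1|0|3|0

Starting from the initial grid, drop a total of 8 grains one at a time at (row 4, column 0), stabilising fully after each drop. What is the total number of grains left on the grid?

gen 0: 0|2|0|1
3|2|0|3
1|0|3|3
2|0|2|3
2|1|2|0
1|0|3|0
gen 1: 0|2|0|1
3|2|0|3
1|0|3|3
2|0|2|3
3|1|2|0
1|0|3|0
gen 2: 0|2|0|1
3|2|0|3
1|0|3|3
3|0|2|3
0|2|2|0
2|0|3|0
gen 3: 0|2|0|1
3|2|0|3
1|0|3|3
3|0|2|3
1|2|2|0
2|0|3|0
gen 4: 0|2|0|1
3|2|0|3
1|0|3|3
3|0|2|3
2|2|2|0
2|0|3|0
gen 5: 0|2|0|1
3|2|0|3
1|0|3|3
3|0|2|3
3|2|2|0
2|0|3|0
gen 6: 0|2|0|1
3|2|0|3
2|0|3|3
0|1|2|3
1|3|2|0
3|0|3|0
gen 7: 0|2|0|1
3|2|0|3
2|0|3|3
0|1|2|3
2|3|2|0
3|0|3|0
gen 8: 0|2|0|1
3|2|0|3
2|0|3|3
0|1|2|3
3|3|2|0
3|0|3|0

39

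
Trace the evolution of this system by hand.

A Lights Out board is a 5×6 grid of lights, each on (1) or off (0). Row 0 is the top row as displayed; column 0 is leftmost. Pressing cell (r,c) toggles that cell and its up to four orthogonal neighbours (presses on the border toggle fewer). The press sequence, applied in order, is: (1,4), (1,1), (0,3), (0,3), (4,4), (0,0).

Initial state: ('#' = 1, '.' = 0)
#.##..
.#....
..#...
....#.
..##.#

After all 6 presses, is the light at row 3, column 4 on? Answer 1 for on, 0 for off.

0

step 0: #.##..
.#....
..#...
....#.
..##.#
step 1: #.###.
.#.###
..#.#.
....#.
..##.#
step 2: #####.
#.####
.##.#.
....#.
..##.#
step 3: ##....
#.#.##
.##.#.
....#.
..##.#
step 4: #####.
#.####
.##.#.
....#.
..##.#
step 5: #####.
#.####
.##.#.
......
..#.#.
step 6: ..###.
..####
.##.#.
......
..#.#.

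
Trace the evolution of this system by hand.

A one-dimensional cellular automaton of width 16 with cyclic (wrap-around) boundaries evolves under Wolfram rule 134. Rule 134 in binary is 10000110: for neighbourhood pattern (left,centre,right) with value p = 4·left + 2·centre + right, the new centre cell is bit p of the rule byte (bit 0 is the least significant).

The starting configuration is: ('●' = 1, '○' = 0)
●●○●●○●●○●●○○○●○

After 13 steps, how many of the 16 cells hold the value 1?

k=0  ●●○●●○●●○●●○○○●○
k=1  ○○○○○○○○○○○○○●●○
k=2  ○○○○○○○○○○○○●○○○
k=3  ○○○○○○○○○○○●●○○○
k=4  ○○○○○○○○○○●○○○○○
k=5  ○○○○○○○○○●●○○○○○
k=6  ○○○○○○○○●○○○○○○○
k=7  ○○○○○○○●●○○○○○○○
k=8  ○○○○○○●○○○○○○○○○
k=9  ○○○○○●●○○○○○○○○○
k=10  ○○○○●○○○○○○○○○○○
k=11  ○○○●●○○○○○○○○○○○
k=12  ○○●○○○○○○○○○○○○○
k=13  ○●●○○○○○○○○○○○○○

2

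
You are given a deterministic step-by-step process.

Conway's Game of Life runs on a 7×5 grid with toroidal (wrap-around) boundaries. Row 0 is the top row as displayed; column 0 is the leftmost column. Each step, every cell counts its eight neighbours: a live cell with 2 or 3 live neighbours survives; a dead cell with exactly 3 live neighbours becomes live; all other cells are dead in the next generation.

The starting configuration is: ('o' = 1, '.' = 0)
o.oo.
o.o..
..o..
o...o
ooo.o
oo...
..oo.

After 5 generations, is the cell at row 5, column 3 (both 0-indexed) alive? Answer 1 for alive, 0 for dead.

1

gen 0: o.oo.
o.o..
..o..
o...o
ooo.o
oo...
..oo.
gen 1: .....
..o.o
o..oo
..o.o
..oo.
.....
o..o.
gen 2: ...oo
o...o
ooo..
ooo..
..oo.
..ooo
.....
gen 3: o..oo
..o..
..oo.
o...o
o....
..o.o
..o..
gen 4: .oooo
.oo..
.oooo
oo.oo
oo.o.
.o.o.
ooo..
gen 5: ....o
.....
.....
.....
...o.
...o.
.....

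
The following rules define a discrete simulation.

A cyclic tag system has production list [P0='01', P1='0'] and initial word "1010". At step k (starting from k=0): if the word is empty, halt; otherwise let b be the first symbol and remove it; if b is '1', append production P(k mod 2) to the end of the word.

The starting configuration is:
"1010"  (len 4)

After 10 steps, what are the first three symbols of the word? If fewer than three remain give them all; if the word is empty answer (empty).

0) "1010"  (len 4)
1) "01001"  (len 5)
2) "1001"  (len 4)
3) "00101"  (len 5)
4) "0101"  (len 4)
5) "101"  (len 3)
6) "010"  (len 3)
7) "10"  (len 2)
8) "00"  (len 2)
9) "0"  (len 1)
10) (halted — word empty)

(empty)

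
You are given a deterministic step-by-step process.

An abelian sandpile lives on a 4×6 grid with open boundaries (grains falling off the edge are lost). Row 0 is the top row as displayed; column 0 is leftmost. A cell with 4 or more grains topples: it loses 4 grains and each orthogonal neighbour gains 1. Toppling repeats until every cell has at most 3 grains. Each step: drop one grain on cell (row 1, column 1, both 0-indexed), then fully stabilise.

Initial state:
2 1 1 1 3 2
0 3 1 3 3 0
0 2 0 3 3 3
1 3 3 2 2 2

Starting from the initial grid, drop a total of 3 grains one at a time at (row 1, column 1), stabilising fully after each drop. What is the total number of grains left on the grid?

47

[0] 2 1 1 1 3 2
0 3 1 3 3 0
0 2 0 3 3 3
1 3 3 2 2 2
[1] 2 2 1 1 3 2
1 0 2 3 3 0
0 3 0 3 3 3
1 3 3 2 2 2
[2] 2 2 1 1 3 2
1 1 2 3 3 0
0 3 0 3 3 3
1 3 3 2 2 2
[3] 2 2 1 1 3 2
1 2 2 3 3 0
0 3 0 3 3 3
1 3 3 2 2 2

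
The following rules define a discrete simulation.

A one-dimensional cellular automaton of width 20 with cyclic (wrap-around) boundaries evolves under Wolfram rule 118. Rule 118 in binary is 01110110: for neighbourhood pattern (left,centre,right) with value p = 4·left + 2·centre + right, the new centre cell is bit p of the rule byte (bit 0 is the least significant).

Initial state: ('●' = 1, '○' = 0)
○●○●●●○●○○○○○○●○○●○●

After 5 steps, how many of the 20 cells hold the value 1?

t=0: ○●○●●●○●○○○○○○●○○●○●
t=1: ●●●○○●●●●○○○○●●●●●●●
t=2: ○○●●●○○○●●○○●○○○○○○○
t=3: ○●○○●●○●○●●●●●○○○○○○
t=4: ●●●●○●●●●○○○○●●○○○○○
t=5: ○○○●●○○○●●○○●○●●○○○●

8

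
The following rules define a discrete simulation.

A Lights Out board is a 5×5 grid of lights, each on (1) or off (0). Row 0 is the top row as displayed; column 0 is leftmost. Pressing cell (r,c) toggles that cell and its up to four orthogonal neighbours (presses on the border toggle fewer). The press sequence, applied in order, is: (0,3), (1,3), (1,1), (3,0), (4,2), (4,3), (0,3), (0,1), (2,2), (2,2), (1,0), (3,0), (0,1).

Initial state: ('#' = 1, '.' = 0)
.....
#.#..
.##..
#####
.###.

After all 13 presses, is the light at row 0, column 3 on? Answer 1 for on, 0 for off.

1

step 0: .....
#.#..
.##..
#####
.###.
step 1: ..###
#.##.
.##..
#####
.###.
step 2: ..#.#
#...#
.###.
#####
.###.
step 3: .##.#
.##.#
..##.
#####
.###.
step 4: .##.#
.##.#
#.##.
..###
####.
step 5: .##.#
.##.#
#.##.
...##
#....
step 6: .##.#
.##.#
#.##.
....#
#.###
step 7: .#.#.
.####
#.##.
....#
#.###
step 8: #.##.
..###
#.##.
....#
#.###
step 9: #.##.
...##
##...
..#.#
#.###
step 10: #.##.
..###
#.##.
....#
#.###
step 11: ..##.
#####
..##.
....#
#.###
step 12: ..##.
#####
#.##.
##..#
..###
step 13: ##.#.
#.###
#.##.
##..#
..###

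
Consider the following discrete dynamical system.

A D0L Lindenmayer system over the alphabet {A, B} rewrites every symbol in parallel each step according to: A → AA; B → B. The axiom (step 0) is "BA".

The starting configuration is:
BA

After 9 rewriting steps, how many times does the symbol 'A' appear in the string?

512

k=0  BA
k=1  BAA
k=2  BAAAA
k=3  BAAAAAAAA
k=4  BAAAAAAAAAAAAAAAA
k=5  BAAAAAAAAAAAAAAAAAAAAAAAAAAAAAAAA
k=6  BAAAAAAAAAAAAAAAAAAAAAAAAAAAAAAAAAAAAAAAAAAAAAAAAAAAAAAAAAAAAAAAA
k=7  BAAAAAAAAAAAAAAAAAAAAAAAAAAAAAAAAAAAAAAAAAAAAAAAAAAAAAAAAA…AAAAAAAAAAAAAAAAAAAAAAAAAAAAAAAAAAAAAAAAAAAAAAAAAAAAAAAAAA  (len 129)
k=8  BAAAAAAAAAAAAAAAAAAAAAAAAAAAAAAAAAAAAAAAAAAAAAAAAAAAAAAAAA…AAAAAAAAAAAAAAAAAAAAAAAAAAAAAAAAAAAAAAAAAAAAAAAAAAAAAAAAAA  (len 257)
k=9  BAAAAAAAAAAAAAAAAAAAAAAAAAAAAAAAAAAAAAAAAAAAAAAAAAAAAAAAAA…AAAAAAAAAAAAAAAAAAAAAAAAAAAAAAAAAAAAAAAAAAAAAAAAAAAAAAAAAA  (len 513)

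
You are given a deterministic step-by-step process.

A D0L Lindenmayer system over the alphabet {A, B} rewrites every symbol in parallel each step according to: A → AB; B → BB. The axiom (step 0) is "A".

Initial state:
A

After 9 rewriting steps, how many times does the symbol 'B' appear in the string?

511

k=0  A
k=1  AB
k=2  ABBB
k=3  ABBBBBBB
k=4  ABBBBBBBBBBBBBBB
k=5  ABBBBBBBBBBBBBBBBBBBBBBBBBBBBBBB
k=6  ABBBBBBBBBBBBBBBBBBBBBBBBBBBBBBBBBBBBBBBBBBBBBBBBBBBBBBBBBBBBBBB
k=7  ABBBBBBBBBBBBBBBBBBBBBBBBBBBBBBBBBBBBBBBBBBBBBBBBBBBBBBBBB…BBBBBBBBBBBBBBBBBBBBBBBBBBBBBBBBBBBBBBBBBBBBBBBBBBBBBBBBBB  (len 128)
k=8  ABBBBBBBBBBBBBBBBBBBBBBBBBBBBBBBBBBBBBBBBBBBBBBBBBBBBBBBBB…BBBBBBBBBBBBBBBBBBBBBBBBBBBBBBBBBBBBBBBBBBBBBBBBBBBBBBBBBB  (len 256)
k=9  ABBBBBBBBBBBBBBBBBBBBBBBBBBBBBBBBBBBBBBBBBBBBBBBBBBBBBBBBB…BBBBBBBBBBBBBBBBBBBBBBBBBBBBBBBBBBBBBBBBBBBBBBBBBBBBBBBBBB  (len 512)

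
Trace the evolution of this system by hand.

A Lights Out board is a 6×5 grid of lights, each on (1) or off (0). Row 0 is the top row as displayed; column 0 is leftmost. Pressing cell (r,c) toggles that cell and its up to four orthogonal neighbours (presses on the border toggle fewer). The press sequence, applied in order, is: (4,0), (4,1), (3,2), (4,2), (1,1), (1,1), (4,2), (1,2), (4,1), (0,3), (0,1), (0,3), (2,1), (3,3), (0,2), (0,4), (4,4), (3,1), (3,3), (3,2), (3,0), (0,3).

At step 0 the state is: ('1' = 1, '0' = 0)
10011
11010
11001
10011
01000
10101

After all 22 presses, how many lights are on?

14

gen 0: 10011
11010
11001
10011
01000
10101
gen 1: 10011
11010
11001
00011
10000
00101
gen 2: 10011
11010
11001
01011
01100
01101
gen 3: 10011
11010
11101
00101
01000
01101
gen 4: 10011
11010
11101
00001
00110
01001
gen 5: 11011
00110
10101
00001
00110
01001
gen 6: 10011
11010
11101
00001
00110
01001
gen 7: 10011
11010
11101
00101
01000
01101
gen 8: 10111
10100
11001
00101
01000
01101
gen 9: 10111
10100
11001
01101
10100
00101
gen 10: 10000
10110
11001
01101
10100
00101
gen 11: 01100
11110
11001
01101
10100
00101
gen 12: 01011
11100
11001
01101
10100
00101
gen 13: 01011
10100
00101
00101
10100
00101
gen 14: 01011
10100
00111
00010
10110
00101
gen 15: 00101
10000
00111
00010
10110
00101
gen 16: 00110
10001
00111
00010
10110
00101
gen 17: 00110
10001
00111
00011
10101
00100
gen 18: 00110
10001
01111
11111
11101
00100
gen 19: 00110
10001
01101
11000
11111
00100
gen 20: 00110
10001
01001
10110
11011
00100
gen 21: 00110
10001
11001
01110
01011
00100
gen 22: 00001
10011
11001
01110
01011
00100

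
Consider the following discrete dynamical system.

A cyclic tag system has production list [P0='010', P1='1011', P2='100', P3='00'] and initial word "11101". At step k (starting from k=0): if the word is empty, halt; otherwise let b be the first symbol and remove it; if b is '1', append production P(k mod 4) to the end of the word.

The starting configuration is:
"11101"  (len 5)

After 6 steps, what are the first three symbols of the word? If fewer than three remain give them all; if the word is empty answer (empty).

gen 0: "11101"  (len 5)
gen 1: "1101010"  (len 7)
gen 2: "1010101011"  (len 10)
gen 3: "010101011100"  (len 12)
gen 4: "10101011100"  (len 11)
gen 5: "0101011100010"  (len 13)
gen 6: "101011100010"  (len 12)

101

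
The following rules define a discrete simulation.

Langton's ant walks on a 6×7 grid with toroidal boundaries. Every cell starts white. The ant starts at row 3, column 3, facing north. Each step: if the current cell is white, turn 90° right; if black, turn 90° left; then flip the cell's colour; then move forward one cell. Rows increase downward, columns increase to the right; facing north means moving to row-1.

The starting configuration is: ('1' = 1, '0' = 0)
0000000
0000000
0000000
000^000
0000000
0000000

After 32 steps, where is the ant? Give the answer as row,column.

k=0  0000000
0000000
0000000
000^000
0000000
0000000
k=1  0000000
0000000
0000000
0001>00
0000000
0000000
k=2  0000000
0000000
0000000
0001100
0000v00
0000000
k=3  0000000
0000000
0000000
0001100
000<100
0000000
k=4  0000000
0000000
0000000
000^100
0001100
0000000
k=5  0000000
0000000
0000000
00<0100
0001100
0000000
k=6  0000000
0000000
00^0000
0010100
0001100
0000000
k=7  0000000
0000000
001>000
0010100
0001100
0000000
k=8  0000000
0000000
0011000
001v100
0001100
0000000
k=9  0000000
0000000
0011000
00<1100
0001100
0000000
k=10  0000000
0000000
0011000
0001100
00v1100
0000000
k=11  0000000
0000000
0011000
0001100
0<11100
0000000
k=12  0000000
0000000
0011000
0^01100
0111100
0000000
k=13  0000000
0000000
0011000
01>1100
0111100
0000000
k=14  0000000
0000000
0011000
0111100
01v1100
0000000
k=15  0000000
0000000
0011000
0111100
010>100
0000000
k=16  0000000
0000000
0011000
011^100
0100100
0000000
k=17  0000000
0000000
0011000
01<0100
0100100
0000000
k=18  0000000
0000000
0011000
0100100
01v0100
0000000
k=19  0000000
0000000
0011000
0100100
0<10100
0000000
k=20  0000000
0000000
0011000
0100100
0010100
0v00000
k=21  0000000
0000000
0011000
0100100
0010100
<100000
k=22  0000000
0000000
0011000
0100100
^010100
1100000
k=23  0000000
0000000
0011000
0100100
1>10100
1100000
k=24  0000000
0000000
0011000
0100100
1110100
1v00000
k=25  0000000
0000000
0011000
0100100
1110100
10>0000
k=26  00v0000
0000000
0011000
0100100
1110100
1010000
k=27  0<10000
0000000
0011000
0100100
1110100
1010000
k=28  0110000
0000000
0011000
0100100
1110100
1^10000
k=29  0110000
0000000
0011000
0100100
1110100
11>0000
k=30  0110000
0000000
0011000
0100100
11^0100
1100000
k=31  0110000
0000000
0011000
0100100
1<00100
1100000
k=32  0110000
0000000
0011000
0100100
1000100
1v00000

5,1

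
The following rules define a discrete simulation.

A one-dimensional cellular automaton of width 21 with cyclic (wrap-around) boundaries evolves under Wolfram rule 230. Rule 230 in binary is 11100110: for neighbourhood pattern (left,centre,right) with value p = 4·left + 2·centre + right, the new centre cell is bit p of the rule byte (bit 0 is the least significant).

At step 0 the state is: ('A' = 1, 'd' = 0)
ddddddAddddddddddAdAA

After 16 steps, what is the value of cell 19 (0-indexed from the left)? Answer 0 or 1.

1

gen 0: ddddddAddddddddddAdAA
gen 1: dddddAAdddddddddAAAdA
gen 2: ddddAdAddddddddAdAAAA
gen 3: dddAAAAdddddddAAAdAAA
gen 4: ddAdAAAddddddAdAAAdAA
gen 5: dAAAdAAdddddAAAdAAAdA
gen 6: AdAAAdAddddAdAAAdAAAA
gen 7: AAdAAAAdddAAAdAAAdAAA
gen 8: AAAdAAAddAdAAAdAAAdAA
gen 9: AAAAdAAdAAAdAAAdAAAdA
gen 10: AAAAAdAAdAAAdAAAdAAAd
gen 11: dAAAAAdAAdAAAdAAAdAAA
gen 12: AdAAAAAdAAdAAAdAAAdAA
gen 13: AAdAAAAAdAAdAAAdAAAdA
gen 14: AAAdAAAAAdAAdAAAdAAAd
gen 15: dAAAdAAAAAdAAdAAAdAAA
gen 16: AdAAAdAAAAAdAAdAAAdAA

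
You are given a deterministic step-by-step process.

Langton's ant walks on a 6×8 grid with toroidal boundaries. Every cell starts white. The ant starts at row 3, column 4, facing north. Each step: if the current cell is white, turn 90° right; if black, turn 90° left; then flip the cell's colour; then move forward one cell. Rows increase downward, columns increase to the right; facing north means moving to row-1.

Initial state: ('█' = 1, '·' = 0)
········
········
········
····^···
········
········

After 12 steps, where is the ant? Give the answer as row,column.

3,2

step 0: ········
········
········
····^···
········
········
step 1: ········
········
········
····█>··
········
········
step 2: ········
········
········
····██··
·····v··
········
step 3: ········
········
········
····██··
····<█··
········
step 4: ········
········
········
····^█··
····██··
········
step 5: ········
········
········
···<·█··
····██··
········
step 6: ········
········
···^····
···█·█··
····██··
········
step 7: ········
········
···█>···
···█·█··
····██··
········
step 8: ········
········
···██···
···█v█··
····██··
········
step 9: ········
········
···██···
···<██··
····██··
········
step 10: ········
········
···██···
····██··
···v██··
········
step 11: ········
········
···██···
····██··
··<███··
········
step 12: ········
········
···██···
··^·██··
··████··
········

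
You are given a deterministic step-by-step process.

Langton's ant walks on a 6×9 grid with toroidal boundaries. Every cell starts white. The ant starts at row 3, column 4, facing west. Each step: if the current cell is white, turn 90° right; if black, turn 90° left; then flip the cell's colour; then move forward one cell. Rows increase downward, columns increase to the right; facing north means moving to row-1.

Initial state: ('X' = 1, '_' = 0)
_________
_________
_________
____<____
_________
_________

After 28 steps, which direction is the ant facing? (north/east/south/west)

k=0  _________
_________
_________
____<____
_________
_________
k=1  _________
_________
____^____
____X____
_________
_________
k=2  _________
_________
____X>___
____X____
_________
_________
k=3  _________
_________
____XX___
____Xv___
_________
_________
k=4  _________
_________
____XX___
____<X___
_________
_________
k=5  _________
_________
____XX___
_____X___
____v____
_________
k=6  _________
_________
____XX___
_____X___
___<X____
_________
k=7  _________
_________
____XX___
___^_X___
___XX____
_________
k=8  _________
_________
____XX___
___X>X___
___XX____
_________
k=9  _________
_________
____XX___
___XXX___
___Xv____
_________
k=10  _________
_________
____XX___
___XXX___
___X_>___
_________
k=11  _________
_________
____XX___
___XXX___
___X_X___
_____v___
k=12  _________
_________
____XX___
___XXX___
___X_X___
____<X___
k=13  _________
_________
____XX___
___XXX___
___X^X___
____XX___
k=14  _________
_________
____XX___
___XXX___
___XX>___
____XX___
k=15  _________
_________
____XX___
___XX^___
___XX____
____XX___
k=16  _________
_________
____XX___
___X<____
___XX____
____XX___
k=17  _________
_________
____XX___
___X_____
___Xv____
____XX___
k=18  _________
_________
____XX___
___X_____
___X_>___
____XX___
k=19  _________
_________
____XX___
___X_____
___X_X___
____Xv___
k=20  _________
_________
____XX___
___X_____
___X_X___
____X_>__
k=21  ______v__
_________
____XX___
___X_____
___X_X___
____X_X__
k=22  _____<X__
_________
____XX___
___X_____
___X_X___
____X_X__
k=23  _____XX__
_________
____XX___
___X_____
___X_X___
____X^X__
k=24  _____XX__
_________
____XX___
___X_____
___X_X___
____XX>__
k=25  _____XX__
_________
____XX___
___X_____
___X_X^__
____XX___
k=26  _____XX__
_________
____XX___
___X_____
___X_XX>_
____XX___
k=27  _____XX__
_________
____XX___
___X_____
___X_XXX_
____XX_v_
k=28  _____XX__
_________
____XX___
___X_____
___X_XXX_
____XX<X_

west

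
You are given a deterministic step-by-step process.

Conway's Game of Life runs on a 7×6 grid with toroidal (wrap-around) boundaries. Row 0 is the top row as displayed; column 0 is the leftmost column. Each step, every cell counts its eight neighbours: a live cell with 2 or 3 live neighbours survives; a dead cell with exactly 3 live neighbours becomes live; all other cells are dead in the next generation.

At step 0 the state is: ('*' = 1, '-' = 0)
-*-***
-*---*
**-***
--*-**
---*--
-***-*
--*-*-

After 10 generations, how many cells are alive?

6

k=0  -*-***
-*---*
**-***
--*-**
---*--
-***-*
--*-*-
k=1  -*-*-*
-*----
-*-*--
-**---
**---*
-*----
------
k=2  *-*---
-*--*-
**----
------
------
-*----
*-*---
k=3  *-**-*
--*--*
**----
------
------
-*----
*-*---
k=4  *-****
--****
**----
------
------
-*----
*-**-*
k=5  ------
------
******
------
------
***---
------
k=6  ------
******
******
******
-*----
-*----
-*----
k=7  ---***
------
------
------
---***
***---
------
k=8  ----*-
----*-
------
----*-
******
******
******
k=9  ***---
------
------
***-*-
------
------
------
k=10  -*----
-*----
-*----
-*----
-*----
------
-*----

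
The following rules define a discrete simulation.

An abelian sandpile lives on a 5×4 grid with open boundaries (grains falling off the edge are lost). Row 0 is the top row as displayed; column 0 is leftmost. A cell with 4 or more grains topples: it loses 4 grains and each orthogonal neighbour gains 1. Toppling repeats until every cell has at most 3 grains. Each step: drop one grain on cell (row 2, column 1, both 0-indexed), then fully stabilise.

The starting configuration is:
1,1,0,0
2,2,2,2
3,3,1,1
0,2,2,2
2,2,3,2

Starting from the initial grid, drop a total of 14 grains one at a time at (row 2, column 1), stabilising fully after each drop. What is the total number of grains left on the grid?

k=0  1,1,0,0
2,2,2,2
3,3,1,1
0,2,2,2
2,2,3,2
k=1  1,1,0,0
3,3,2,2
0,1,2,1
1,3,2,2
2,2,3,2
k=2  1,1,0,0
3,3,2,2
0,2,2,1
1,3,2,2
2,2,3,2
k=3  1,1,0,0
3,3,2,2
0,3,2,1
1,3,2,2
2,2,3,2
k=4  2,2,0,0
0,1,3,2
2,2,3,1
2,0,3,2
2,3,3,2
k=5  2,2,0,0
0,1,3,2
2,3,3,1
2,0,3,2
2,3,3,2
k=6  2,2,1,0
0,3,0,3
3,1,2,2
2,3,1,3
3,0,1,3
k=7  2,2,1,0
0,3,0,3
3,2,2,2
2,3,1,3
3,0,1,3
k=8  2,2,1,0
0,3,0,3
3,3,2,2
2,3,1,3
3,0,1,3
k=9  2,3,1,0
2,0,1,3
1,3,3,2
1,1,2,3
0,2,1,3
k=10  2,3,1,0
2,1,2,3
2,1,0,3
1,2,3,3
0,2,1,3
k=11  2,3,1,0
2,1,2,3
2,2,0,3
1,2,3,3
0,2,1,3
k=12  2,3,1,0
2,1,2,3
2,3,0,3
1,2,3,3
0,2,1,3
k=13  2,3,1,0
2,2,2,3
3,0,1,3
1,3,3,3
0,2,1,3
k=14  2,3,1,0
2,2,2,3
3,1,1,3
1,3,3,3
0,2,1,3

39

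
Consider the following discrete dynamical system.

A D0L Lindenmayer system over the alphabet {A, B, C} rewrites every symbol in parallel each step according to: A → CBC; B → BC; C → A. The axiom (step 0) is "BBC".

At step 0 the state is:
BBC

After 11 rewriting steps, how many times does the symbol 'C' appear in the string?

gen 0: BBC
gen 1: BCBCA
gen 2: BCABCACBC
gen 3: BCACBCBCACBCABCA
gen 4: BCACBCABCABCACBCABCACBCBCACBC
gen 5: BCACBCABCACBCBCACBCBCACBCABCACBCBCACBCABCABCACBCABCA
gen 6: BCACBCABCACBCBCACBCABCABCACBCABCABCACBCABCACBCBCACBCABCABCACBCABCACBCBCACBCBCACBCABCACBCBCACBC
gen 7: BCACBCABCACBCBCACBCABCABCACBCABCACBCBCACBCBCACBCABCACBCBCA…CACBCBCACBCABCABCACBCABCABCACBCABCACBCBCACBCABCABCACBCABCA  (len 169)
gen 8: BCACBCABCACBCBCACBCABCABCACBCABCACBCBCACBCBCACBCABCACBCBCA…CBCABCACBCBCACBCABCABCACBCABCACBCBCACBCBCACBCABCACBCBCACBC  (len 305)
gen 9: BCACBCABCACBCBCACBCABCABCACBCABCACBCBCACBCBCACBCABCACBCBCA…CACBCBCACBCABCABCACBCABCABCACBCABCACBCBCACBCABCABCACBCABCA  (len 549)
gen 10: BCACBCABCACBCBCACBCABCABCACBCABCACBCBCACBCBCACBCABCACBCBCA…CBCABCACBCBCACBCABCABCACBCABCACBCBCACBCBCACBCABCACBCBCACBC  (len 990)
gen 11: BCACBCABCACBCBCACBCABCABCACBCABCACBCBCACBCBCACBCABCACBCBCA…CACBCBCACBCABCABCACBCABCABCACBCABCACBCBCACBCABCABCACBCABCA  (len 1783)

793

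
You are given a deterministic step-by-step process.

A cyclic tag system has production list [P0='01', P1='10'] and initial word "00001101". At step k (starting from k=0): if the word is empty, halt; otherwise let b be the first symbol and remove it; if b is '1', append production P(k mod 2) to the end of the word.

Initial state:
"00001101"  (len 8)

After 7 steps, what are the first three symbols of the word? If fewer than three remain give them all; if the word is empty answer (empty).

101

gen 0: "00001101"  (len 8)
gen 1: "0001101"  (len 7)
gen 2: "001101"  (len 6)
gen 3: "01101"  (len 5)
gen 4: "1101"  (len 4)
gen 5: "10101"  (len 5)
gen 6: "010110"  (len 6)
gen 7: "10110"  (len 5)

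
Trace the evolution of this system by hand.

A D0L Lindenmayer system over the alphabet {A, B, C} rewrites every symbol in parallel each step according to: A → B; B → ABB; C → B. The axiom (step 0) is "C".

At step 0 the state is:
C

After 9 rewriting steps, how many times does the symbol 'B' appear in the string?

[0] C
[1] B
[2] ABB
[3] BABBABB
[4] ABBBABBABBBABBABB
[5] BABBABBABBBABBABBBABBABBABBBABBABBBABBABB
[6] ABBBABBABBBABBABBBABBABBABBBABBABBBABBABBABBBABBABBBABBABBBABBABBABBBABBABBBABBABBABBBABBABBBABBABB
[7] BABBABBABBBABBABBBABBABBABBBABBABBBABBABBABBBABBABBBABBABB…ABBBABBABBBABBABBBABBABBABBBABBABBBABBABBABBBABBABBBABBABB  (len 239)
[8] ABBBABBABBBABBABBBABBABBABBBABBABBBABBABBABBBABBABBBABBABB…ABBBABBABBBABBABBBABBABBABBBABBABBBABBABBABBBABBABBBABBABB  (len 577)
[9] BABBABBABBBABBABBBABBABBABBBABBABBBABBABBABBBABBABBBABBABB…ABBBABBABBBABBABBBABBABBABBBABBABBBABBABBABBBABBABBBABBABB  (len 1393)

985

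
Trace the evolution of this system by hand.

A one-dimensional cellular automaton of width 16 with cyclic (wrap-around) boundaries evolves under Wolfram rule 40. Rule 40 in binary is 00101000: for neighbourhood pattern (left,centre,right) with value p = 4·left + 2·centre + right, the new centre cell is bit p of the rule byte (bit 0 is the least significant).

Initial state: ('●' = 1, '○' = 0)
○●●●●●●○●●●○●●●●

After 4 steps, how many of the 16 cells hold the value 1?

[0] ○●●●●●●○●●●○●●●●
[1] ●●○○○○○●●○○●●○○○
[2] ●○○○○○○●○○○●○○○○
[3] ○○○○○○○○○○○○○○○○
[4] ○○○○○○○○○○○○○○○○

0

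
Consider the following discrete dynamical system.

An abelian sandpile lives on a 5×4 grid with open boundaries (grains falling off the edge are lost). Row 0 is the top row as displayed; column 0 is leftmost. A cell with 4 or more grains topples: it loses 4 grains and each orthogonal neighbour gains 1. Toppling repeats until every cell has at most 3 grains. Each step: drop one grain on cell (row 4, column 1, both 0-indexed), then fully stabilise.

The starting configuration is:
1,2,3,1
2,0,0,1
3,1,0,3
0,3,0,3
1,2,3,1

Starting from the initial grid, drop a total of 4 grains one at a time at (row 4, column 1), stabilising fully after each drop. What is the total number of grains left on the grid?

31

t=0: 1,2,3,1
2,0,0,1
3,1,0,3
0,3,0,3
1,2,3,1
t=1: 1,2,3,1
2,0,0,1
3,1,0,3
0,3,0,3
1,3,3,1
t=2: 1,2,3,1
2,0,0,1
3,2,0,3
1,0,2,3
2,2,0,2
t=3: 1,2,3,1
2,0,0,1
3,2,0,3
1,0,2,3
2,3,0,2
t=4: 1,2,3,1
2,0,0,1
3,2,0,3
1,1,2,3
3,0,1,2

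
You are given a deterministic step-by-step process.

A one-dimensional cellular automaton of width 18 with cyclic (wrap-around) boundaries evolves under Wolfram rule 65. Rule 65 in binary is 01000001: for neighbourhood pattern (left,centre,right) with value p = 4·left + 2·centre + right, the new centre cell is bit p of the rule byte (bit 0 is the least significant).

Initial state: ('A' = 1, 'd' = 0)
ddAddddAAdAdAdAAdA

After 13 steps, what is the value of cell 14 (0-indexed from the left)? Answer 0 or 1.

0

gen 0: ddAddddAAdAdAdAAdA
gen 1: ddddAAddAddddddAdd
gen 2: AAAddAddddAAAAdddA
gen 3: ddAddddAAddddAdAdd
gen 4: AdddAAddAdAAdddddA
gen 5: AdAddAdddddAdAAAdd
gen 6: dddddddAAAdddddAdd
gen 7: AAAAAAdddAdAAAdddA
gen 8: dddddAdAdddddAdAdd
gen 9: AAAAdddddAAAdddddA
gen 10: dddAdAAAdddAdAAAdd
gen 11: AAdddddAdAdddddAdA
gen 12: dAdAAAdddddAAAdddd
gen 13: dddddAdAAAdddAdAAA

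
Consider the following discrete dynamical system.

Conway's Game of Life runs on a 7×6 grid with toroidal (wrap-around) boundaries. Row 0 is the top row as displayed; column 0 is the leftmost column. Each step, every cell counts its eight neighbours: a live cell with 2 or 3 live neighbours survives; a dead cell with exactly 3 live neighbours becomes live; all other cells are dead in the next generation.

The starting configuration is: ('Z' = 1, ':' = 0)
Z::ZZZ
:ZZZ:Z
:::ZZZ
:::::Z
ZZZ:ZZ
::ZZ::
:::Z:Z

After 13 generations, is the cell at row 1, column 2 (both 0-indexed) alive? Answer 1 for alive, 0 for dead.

1

gen 0: Z::ZZZ
:ZZZ:Z
:::ZZZ
:::::Z
ZZZ:ZZ
::ZZ::
:::Z:Z
gen 1: :Z::::
:Z::::
:::Z:Z
:ZZ:::
ZZZ:ZZ
::::::
Z::::Z
gen 2: :Z::::
Z:Z:::
ZZ::::
::::::
Z:ZZ:Z
::::Z:
Z:::::
gen 3: ZZ::::
Z:Z:::
ZZ::::
::Z::Z
:::ZZZ
ZZ:ZZ:
::::::
gen 4: ZZ::::
::Z::Z
Z:Z::Z
:ZZZ:Z
:Z::::
Z:ZZ::
::Z::Z
gen 5: ZZZ::Z
::Z::Z
:::::Z
:::ZZZ
::::Z:
Z:ZZ::
::ZZ:Z
gen 6: :::::Z
::Z:ZZ
Z::Z:Z
:::Z:Z
::Z:::
:ZZ::Z
:::::Z
gen 7: Z::::Z
:::Z::
Z:ZZ::
Z:ZZ:Z
ZZZZZ:
ZZZ:::
::::ZZ
gen 8: Z::::Z
ZZZZZZ
Z::::Z
::::::
::::Z:
::::::
::::Z:
gen 9: ::Z:::
::ZZ::
::ZZ::
:::::Z
::::::
::::::
:::::Z
gen 10: ::ZZ::
:Z::::
::ZZZ:
::::::
::::::
::::::
::::::
gen 11: ::Z:::
:Z::Z:
::ZZ::
:::Z::
::::::
::::::
::::::
gen 12: ::::::
:Z::::
::ZZZ:
::ZZ::
::::::
::::::
::::::
gen 13: ::::::
::ZZ::
:Z::Z:
::Z:Z:
::::::
::::::
::::::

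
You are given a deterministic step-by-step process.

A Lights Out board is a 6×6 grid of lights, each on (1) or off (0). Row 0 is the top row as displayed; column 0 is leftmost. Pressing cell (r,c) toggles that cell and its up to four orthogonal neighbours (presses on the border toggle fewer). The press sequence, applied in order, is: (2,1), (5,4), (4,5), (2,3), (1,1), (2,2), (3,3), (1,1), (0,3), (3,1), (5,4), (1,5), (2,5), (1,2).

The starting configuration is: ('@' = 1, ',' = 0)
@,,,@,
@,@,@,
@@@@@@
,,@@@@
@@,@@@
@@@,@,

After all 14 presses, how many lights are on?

18

[0] @,,,@,
@,@,@,
@@@@@@
,,@@@@
@@,@@@
@@@,@,
[1] @,,,@,
@@@,@,
,,,@@@
,@@@@@
@@,@@@
@@@,@,
[2] @,,,@,
@@@,@,
,,,@@@
,@@@@@
@@,@,@
@@@@,@
[3] @,,,@,
@@@,@,
,,,@@@
,@@@@,
@@,@@,
@@@@,,
[4] @,,,@,
@@@@@,
,,@,,@
,@@,@,
@@,@@,
@@@@,,
[5] @@,,@,
,,,@@,
,@@,,@
,@@,@,
@@,@@,
@@@@,,
[6] @@,,@,
,,@@@,
,,,@,@
,@,,@,
@@,@@,
@@@@,,
[7] @@,,@,
,,@@@,
,,,,,@
,@@@,,
@@,,@,
@@@@,,
[8] @,,,@,
@@,@@,
,@,,,@
,@@@,,
@@,,@,
@@@@,,
[9] @,@@,,
@@,,@,
,@,,,@
,@@@,,
@@,,@,
@@@@,,
[10] @,@@,,
@@,,@,
,,,,,@
@,,@,,
@,,,@,
@@@@,,
[11] @,@@,,
@@,,@,
,,,,,@
@,,@,,
@,,,,,
@@@,@@
[12] @,@@,@
@@,,,@
,,,,,,
@,,@,,
@,,,,,
@@@,@@
[13] @,@@,@
@@,,,,
,,,,@@
@,,@,@
@,,,,,
@@@,@@
[14] @,,@,@
@,@@,,
,,@,@@
@,,@,@
@,,,,,
@@@,@@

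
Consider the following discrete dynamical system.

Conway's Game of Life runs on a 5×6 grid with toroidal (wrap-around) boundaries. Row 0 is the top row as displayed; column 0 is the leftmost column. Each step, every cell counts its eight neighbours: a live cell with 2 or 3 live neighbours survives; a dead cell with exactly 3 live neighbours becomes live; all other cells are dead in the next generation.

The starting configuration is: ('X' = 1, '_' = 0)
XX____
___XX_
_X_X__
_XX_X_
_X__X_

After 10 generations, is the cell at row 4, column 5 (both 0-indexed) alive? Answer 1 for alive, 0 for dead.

1

[0] XX____
___XX_
_X_X__
_XX_X_
_X__X_
[1] XXXXXX
XX_XX_
_X____
XX__X_
___X_X
[2] ______
______
___XX_
XXX_XX
______
[3] ______
______
XXXXX_
XXX_XX
XX___X
[4] X_____
_XXX__
____X_
______
__X_X_
[5] ______
_XXX__
__XX__
___X__
______
[6] __X___
_X_X__
_X__X_
__XX__
______
[7] __X___
_X_X__
_X__X_
__XX__
__XX__
[8] _X____
_X_X__
_X__X_
_X__X_
_X____
[9] XX____
XX____
XX_XX_
XXX___
XXX___
[10] _____X
______
___X__
______
_____X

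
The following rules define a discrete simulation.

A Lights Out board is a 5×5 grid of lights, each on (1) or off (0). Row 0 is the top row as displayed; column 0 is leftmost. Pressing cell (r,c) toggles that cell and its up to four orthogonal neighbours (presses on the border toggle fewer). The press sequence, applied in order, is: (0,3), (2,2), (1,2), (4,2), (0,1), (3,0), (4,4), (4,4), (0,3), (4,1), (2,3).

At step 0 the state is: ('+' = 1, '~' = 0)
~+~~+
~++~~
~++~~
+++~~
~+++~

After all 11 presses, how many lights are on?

gen 0: ~+~~+
~++~~
~++~~
+++~~
~+++~
gen 1: ~+++~
~+++~
~++~~
+++~~
~+++~
gen 2: ~+++~
~+~+~
~~~+~
++~~~
~+++~
gen 3: ~+~+~
~~+~~
~~++~
++~~~
~+++~
gen 4: ~+~+~
~~+~~
~~++~
+++~~
~~~~~
gen 5: +~++~
~++~~
~~++~
+++~~
~~~~~
gen 6: +~++~
~++~~
+~++~
~~+~~
+~~~~
gen 7: +~++~
~++~~
+~++~
~~+~+
+~~++
gen 8: +~++~
~++~~
+~++~
~~+~~
+~~~~
gen 9: +~~~+
~+++~
+~++~
~~+~~
+~~~~
gen 10: +~~~+
~+++~
+~++~
~++~~
~++~~
gen 11: +~~~+
~++~~
+~~~+
~+++~
~++~~

11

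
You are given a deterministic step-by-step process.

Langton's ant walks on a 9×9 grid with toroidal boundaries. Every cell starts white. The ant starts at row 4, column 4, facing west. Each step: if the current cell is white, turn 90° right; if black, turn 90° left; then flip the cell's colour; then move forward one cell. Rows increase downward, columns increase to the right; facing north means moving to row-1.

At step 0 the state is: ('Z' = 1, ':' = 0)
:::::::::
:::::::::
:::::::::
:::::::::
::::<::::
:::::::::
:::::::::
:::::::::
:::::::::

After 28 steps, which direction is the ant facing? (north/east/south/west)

[0] :::::::::
:::::::::
:::::::::
:::::::::
::::<::::
:::::::::
:::::::::
:::::::::
:::::::::
[1] :::::::::
:::::::::
:::::::::
::::^::::
::::Z::::
:::::::::
:::::::::
:::::::::
:::::::::
[2] :::::::::
:::::::::
:::::::::
::::Z>:::
::::Z::::
:::::::::
:::::::::
:::::::::
:::::::::
[3] :::::::::
:::::::::
:::::::::
::::ZZ:::
::::Zv:::
:::::::::
:::::::::
:::::::::
:::::::::
[4] :::::::::
:::::::::
:::::::::
::::ZZ:::
::::<Z:::
:::::::::
:::::::::
:::::::::
:::::::::
[5] :::::::::
:::::::::
:::::::::
::::ZZ:::
:::::Z:::
::::v::::
:::::::::
:::::::::
:::::::::
[6] :::::::::
:::::::::
:::::::::
::::ZZ:::
:::::Z:::
:::<Z::::
:::::::::
:::::::::
:::::::::
[7] :::::::::
:::::::::
:::::::::
::::ZZ:::
:::^:Z:::
:::ZZ::::
:::::::::
:::::::::
:::::::::
[8] :::::::::
:::::::::
:::::::::
::::ZZ:::
:::Z>Z:::
:::ZZ::::
:::::::::
:::::::::
:::::::::
[9] :::::::::
:::::::::
:::::::::
::::ZZ:::
:::ZZZ:::
:::Zv::::
:::::::::
:::::::::
:::::::::
[10] :::::::::
:::::::::
:::::::::
::::ZZ:::
:::ZZZ:::
:::Z:>:::
:::::::::
:::::::::
:::::::::
[11] :::::::::
:::::::::
:::::::::
::::ZZ:::
:::ZZZ:::
:::Z:Z:::
:::::v:::
:::::::::
:::::::::
[12] :::::::::
:::::::::
:::::::::
::::ZZ:::
:::ZZZ:::
:::Z:Z:::
::::<Z:::
:::::::::
:::::::::
[13] :::::::::
:::::::::
:::::::::
::::ZZ:::
:::ZZZ:::
:::Z^Z:::
::::ZZ:::
:::::::::
:::::::::
[14] :::::::::
:::::::::
:::::::::
::::ZZ:::
:::ZZZ:::
:::ZZ>:::
::::ZZ:::
:::::::::
:::::::::
[15] :::::::::
:::::::::
:::::::::
::::ZZ:::
:::ZZ^:::
:::ZZ::::
::::ZZ:::
:::::::::
:::::::::
[16] :::::::::
:::::::::
:::::::::
::::ZZ:::
:::Z<::::
:::ZZ::::
::::ZZ:::
:::::::::
:::::::::
[17] :::::::::
:::::::::
:::::::::
::::ZZ:::
:::Z:::::
:::Zv::::
::::ZZ:::
:::::::::
:::::::::
[18] :::::::::
:::::::::
:::::::::
::::ZZ:::
:::Z:::::
:::Z:>:::
::::ZZ:::
:::::::::
:::::::::
[19] :::::::::
:::::::::
:::::::::
::::ZZ:::
:::Z:::::
:::Z:Z:::
::::Zv:::
:::::::::
:::::::::
[20] :::::::::
:::::::::
:::::::::
::::ZZ:::
:::Z:::::
:::Z:Z:::
::::Z:>::
:::::::::
:::::::::
[21] :::::::::
:::::::::
:::::::::
::::ZZ:::
:::Z:::::
:::Z:Z:::
::::Z:Z::
::::::v::
:::::::::
[22] :::::::::
:::::::::
:::::::::
::::ZZ:::
:::Z:::::
:::Z:Z:::
::::Z:Z::
:::::<Z::
:::::::::
[23] :::::::::
:::::::::
:::::::::
::::ZZ:::
:::Z:::::
:::Z:Z:::
::::Z^Z::
:::::ZZ::
:::::::::
[24] :::::::::
:::::::::
:::::::::
::::ZZ:::
:::Z:::::
:::Z:Z:::
::::ZZ>::
:::::ZZ::
:::::::::
[25] :::::::::
:::::::::
:::::::::
::::ZZ:::
:::Z:::::
:::Z:Z^::
::::ZZ:::
:::::ZZ::
:::::::::
[26] :::::::::
:::::::::
:::::::::
::::ZZ:::
:::Z:::::
:::Z:ZZ>:
::::ZZ:::
:::::ZZ::
:::::::::
[27] :::::::::
:::::::::
:::::::::
::::ZZ:::
:::Z:::::
:::Z:ZZZ:
::::ZZ:v:
:::::ZZ::
:::::::::
[28] :::::::::
:::::::::
:::::::::
::::ZZ:::
:::Z:::::
:::Z:ZZZ:
::::ZZ<Z:
:::::ZZ::
:::::::::

west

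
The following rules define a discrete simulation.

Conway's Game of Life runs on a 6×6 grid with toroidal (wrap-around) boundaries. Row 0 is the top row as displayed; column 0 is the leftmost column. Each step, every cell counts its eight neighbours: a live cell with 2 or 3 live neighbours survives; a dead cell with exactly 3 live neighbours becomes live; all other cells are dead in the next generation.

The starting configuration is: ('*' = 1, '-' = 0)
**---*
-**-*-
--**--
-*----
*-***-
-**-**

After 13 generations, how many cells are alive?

24

0) **---*
-**-*-
--**--
-*----
*-***-
-**-**
1) ------
----**
---*--
-*--*-
*---*-
------
2) ------
----*-
---*-*
---***
-----*
------
3) ------
----*-
---*-*
*--*-*
-----*
------
4) ------
----*-
*--*-*
*----*
*---**
------
5) ------
----**
*-----
-*----
*---*-
-----*
6) ----**
-----*
*----*
**---*
*----*
-----*
7) *---**
------
-*--*-
-*--*-
-*--*-
------
8) -----*
*---*-
------
******
------
*---*-
9) *---*-
-----*
--*---
******
--*---
-----*
10) *---*-
-----*
--*---
*---**
--*---
-----*
11) *---*-
-----*
*---*-
-*-*-*
*---*-
-----*
12) *---*-
*---*-
*---*-
-*-*--
*---*-
*---*-
13) **-**-
**-**-
**-**-
**-**-
**-**-
**-**-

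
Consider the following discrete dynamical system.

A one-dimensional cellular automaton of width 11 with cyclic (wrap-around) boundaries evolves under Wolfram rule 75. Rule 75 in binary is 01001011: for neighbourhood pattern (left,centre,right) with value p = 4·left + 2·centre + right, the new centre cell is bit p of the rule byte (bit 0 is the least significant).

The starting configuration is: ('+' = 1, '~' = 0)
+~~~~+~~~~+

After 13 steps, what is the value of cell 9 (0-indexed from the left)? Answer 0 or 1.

1

t=0: +~~~~+~~~~+
t=1: +~+++~~++++
t=2: +~+~+~++~~~
t=3: ~~~~~~++~++
t=4: ~+++++++~++
t=5: ~+~~~~~+~++
t=6: ~~~++++~~++
t=7: ~+++~~+~+++
t=8: ~+~+~+~~+~+
t=9: ~~~~~~~+~~~
t=10: +++++++~~++
t=11: ~~~~~~+~++~
t=12: ++++++~~++~
t=13: +~~~~+~+++~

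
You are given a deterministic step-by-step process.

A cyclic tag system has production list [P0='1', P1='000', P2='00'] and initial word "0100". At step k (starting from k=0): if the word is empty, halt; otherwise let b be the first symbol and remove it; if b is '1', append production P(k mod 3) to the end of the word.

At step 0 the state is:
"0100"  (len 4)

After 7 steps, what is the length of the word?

gen 0: "0100"  (len 4)
gen 1: "100"  (len 3)
gen 2: "00000"  (len 5)
gen 3: "0000"  (len 4)
gen 4: "000"  (len 3)
gen 5: "00"  (len 2)
gen 6: "0"  (len 1)
gen 7: (halted — word empty)

0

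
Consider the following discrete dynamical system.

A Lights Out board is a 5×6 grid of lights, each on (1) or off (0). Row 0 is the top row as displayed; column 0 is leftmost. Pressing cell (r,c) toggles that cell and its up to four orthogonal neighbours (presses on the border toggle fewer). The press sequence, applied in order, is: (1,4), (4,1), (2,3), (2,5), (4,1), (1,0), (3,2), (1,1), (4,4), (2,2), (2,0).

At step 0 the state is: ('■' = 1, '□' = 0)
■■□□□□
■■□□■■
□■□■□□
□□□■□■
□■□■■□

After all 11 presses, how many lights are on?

gen 0: ■■□□□□
■■□□■■
□■□■□□
□□□■□■
□■□■■□
gen 1: ■■□□■□
■■□■□□
□■□■■□
□□□■□■
□■□■■□
gen 2: ■■□□■□
■■□■□□
□■□■■□
□■□■□■
■□■■■□
gen 3: ■■□□■□
■■□□□□
□■■□□□
□■□□□■
■□■■■□
gen 4: ■■□□■□
■■□□□■
□■■□■■
□■□□□□
■□■■■□
gen 5: ■■□□■□
■■□□□■
□■■□■■
□□□□□□
□■□■■□
gen 6: □■□□■□
□□□□□■
■■■□■■
□□□□□□
□■□■■□
gen 7: □■□□■□
□□□□□■
■■□□■■
□■■■□□
□■■■■□
gen 8: □□□□■□
■■■□□■
■□□□■■
□■■■□□
□■■■■□
gen 9: □□□□■□
■■■□□■
■□□□■■
□■■■■□
□■■□□■
gen 10: □□□□■□
■■□□□■
■■■■■■
□■□■■□
□■■□□■
gen 11: □□□□■□
□■□□□■
□□■■■■
■■□■■□
□■■□□■

14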